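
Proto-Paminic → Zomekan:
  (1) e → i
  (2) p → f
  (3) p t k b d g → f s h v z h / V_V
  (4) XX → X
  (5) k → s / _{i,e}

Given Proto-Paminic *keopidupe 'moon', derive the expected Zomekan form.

Zomekan: start from *keopidupe.
  rule 1 (vowel merger): keopidupe → kiopidupi
  rule 2 (unconditioned shift): kiopidupi → kiofidufi
  rule 3 (intervocalic lenition): kiofidufi → kiofizufi
  rule 4: no change — kiofizufi
  rule 5 (palatalisation): kiofizufi → siofizufi
  ⇒ Zomekan siofizufi

siofizufi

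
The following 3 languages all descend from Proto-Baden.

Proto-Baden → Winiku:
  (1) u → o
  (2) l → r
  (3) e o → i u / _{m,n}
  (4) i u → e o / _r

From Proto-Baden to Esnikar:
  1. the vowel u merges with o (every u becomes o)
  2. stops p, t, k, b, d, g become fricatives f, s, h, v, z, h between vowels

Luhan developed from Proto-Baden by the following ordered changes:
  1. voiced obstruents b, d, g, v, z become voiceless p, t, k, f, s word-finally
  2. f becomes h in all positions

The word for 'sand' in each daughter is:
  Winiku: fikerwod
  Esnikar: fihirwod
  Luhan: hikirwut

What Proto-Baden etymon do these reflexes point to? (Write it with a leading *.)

*fikirwud

Position 1: Winiku has f, Esnikar has f, Luhan has h. Winiku preserves f here (none of its changes turn any other segment into f), so the proto-segment is *f.
Position 4: Winiku has e, Esnikar has i, Luhan has i. Esnikar preserves i here (none of its changes turn any other segment into i), so the proto-segment is *i.
Position 8: Winiku has d, Esnikar has d, Luhan has t. Winiku preserves d here (none of its changes turn any other segment into d), so the proto-segment is *d.
This points to *fikirwud. Verify forward in each daughter:
Winiku: start from *fikirwud.
  rule 1 (vowel merger): fikirwud → fikirwod
  rule 2: no change — fikirwod
  rule 3: no change — fikirwod
  rule 4 (pre-rhotic lowering): fikirwod → fikerwod
  ⇒ Winiku fikerwod
Esnikar: *fikirwud > fikirwod > fihirwod  (by vowel merger, intervocalic lenition)
Luhan: start from *fikirwud.
  rule 1 (final devoicing): fikirwud → fikirwut
  rule 2 (unconditioned shift): fikirwut → hikirwut
  ⇒ Luhan hikirwut
Only *fikirwud yields all of Winiku fikerwod, Esnikar fihirwod, Luhan hikirwut.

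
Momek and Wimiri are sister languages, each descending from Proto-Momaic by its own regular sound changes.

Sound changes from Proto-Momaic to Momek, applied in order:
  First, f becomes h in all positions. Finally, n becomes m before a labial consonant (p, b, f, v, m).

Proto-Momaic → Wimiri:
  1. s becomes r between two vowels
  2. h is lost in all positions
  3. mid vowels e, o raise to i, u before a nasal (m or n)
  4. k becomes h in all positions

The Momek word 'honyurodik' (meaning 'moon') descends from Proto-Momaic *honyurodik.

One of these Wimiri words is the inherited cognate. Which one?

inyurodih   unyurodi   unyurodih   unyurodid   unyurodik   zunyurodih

Wimiri: start from *honyurodik.
  rule 1: no change — honyurodik
  rule 2 (h-loss): honyurodik → onyurodik
  rule 3 (pre-nasal raising): onyurodik → unyurodik
  rule 4 (unconditioned shift): unyurodik → unyurodih
  ⇒ Wimiri unyurodih

unyurodih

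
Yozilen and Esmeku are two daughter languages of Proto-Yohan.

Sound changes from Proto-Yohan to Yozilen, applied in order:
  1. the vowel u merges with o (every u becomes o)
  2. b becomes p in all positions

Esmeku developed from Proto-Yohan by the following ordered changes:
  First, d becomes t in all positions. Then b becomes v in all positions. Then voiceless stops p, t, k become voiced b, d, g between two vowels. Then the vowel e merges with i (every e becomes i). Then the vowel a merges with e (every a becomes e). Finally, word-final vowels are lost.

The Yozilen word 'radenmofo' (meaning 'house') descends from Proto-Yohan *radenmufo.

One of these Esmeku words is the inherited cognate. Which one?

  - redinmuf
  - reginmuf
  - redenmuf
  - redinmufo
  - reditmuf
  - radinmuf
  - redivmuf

Esmeku: *radenmufo > ratenmufo > radenmufo > radinmufo > redinmufo > redinmuf  (by unconditioned shift, intervocalic voicing, vowel merger, vowel merger, apocope)

redinmuf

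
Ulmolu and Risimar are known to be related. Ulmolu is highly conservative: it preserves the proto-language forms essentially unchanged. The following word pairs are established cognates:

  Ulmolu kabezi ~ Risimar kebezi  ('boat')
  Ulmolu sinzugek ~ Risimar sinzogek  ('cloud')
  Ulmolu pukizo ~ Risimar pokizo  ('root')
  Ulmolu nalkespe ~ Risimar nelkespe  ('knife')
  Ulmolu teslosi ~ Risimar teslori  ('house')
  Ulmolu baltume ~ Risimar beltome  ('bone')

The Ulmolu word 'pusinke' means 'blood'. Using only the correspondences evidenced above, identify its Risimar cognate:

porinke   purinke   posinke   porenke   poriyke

porinke

sinzugek ~ sinzogek, pukizo ~ pokizo — Ulmolu u corresponds to Risimar o after a consonant, before a consonant other than r, m, n, p, b, f, v.
teslosi ~ teslori — Ulmolu s corresponds to Risimar r between vowels (before a front vowel).
Applying these to Ulmolu 'pusinke':
  pusinke → posinke   (u→o after a consonant, before a consonant other than r, m, n, p, b, f, v)
  posinke → porinke   (s→r between vowels (before a front vowel))
So the Risimar cognate is 'porinke'.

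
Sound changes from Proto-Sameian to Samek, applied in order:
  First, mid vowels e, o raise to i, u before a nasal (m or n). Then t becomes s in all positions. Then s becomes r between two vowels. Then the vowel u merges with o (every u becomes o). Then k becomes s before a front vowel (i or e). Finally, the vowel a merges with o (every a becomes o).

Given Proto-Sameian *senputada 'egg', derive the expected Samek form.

Samek: *senputada > sinputada > sinpusada > sinpurada > sinporada > sinporodo  (by pre-nasal raising, unconditioned shift, rhotacism, vowel merger, vowel merger)

sinporodo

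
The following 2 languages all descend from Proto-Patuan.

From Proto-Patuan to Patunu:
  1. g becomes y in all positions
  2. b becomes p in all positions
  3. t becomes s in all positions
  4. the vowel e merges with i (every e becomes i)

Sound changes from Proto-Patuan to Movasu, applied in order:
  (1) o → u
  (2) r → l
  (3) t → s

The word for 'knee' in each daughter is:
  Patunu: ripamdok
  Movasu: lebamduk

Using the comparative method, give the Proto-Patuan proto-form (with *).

*rebamdok

Position 1: Patunu has r, Movasu has l. Patunu preserves r here (none of its changes turn any other segment into r), so the proto-segment is *r.
Position 7: Patunu has o, Movasu has u. Patunu preserves o here (none of its changes turn any other segment into o), so the proto-segment is *o.
Position 2: Patunu has i, Movasu has e. Movasu preserves e here (none of its changes turn any other segment into e), so the proto-segment is *e.
Continuing position by position gives *rebamdok; check it forward:
Patunu: *rebamdok > repamdok > ripamdok  (by unconditioned shift, vowel merger)
Movasu: *rebamdok > rebamduk > lebamduk  (by vowel merger, unconditioned shift)
Only *rebamdok yields all of Patunu ripamdok, Movasu lebamduk.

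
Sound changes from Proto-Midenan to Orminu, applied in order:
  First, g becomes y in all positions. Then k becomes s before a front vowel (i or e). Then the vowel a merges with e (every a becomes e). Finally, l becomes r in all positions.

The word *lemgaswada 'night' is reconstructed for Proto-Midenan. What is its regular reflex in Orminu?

remyeswede

Orminu: *lemgaswada
  lemgaswada → lemyaswada   [unconditioned shift]
  lemyaswada (rule 2 does not apply)
  lemyaswada → lemyeswede   [vowel merger]
  lemyeswede → remyeswede   [unconditioned shift]
  giving Orminu remyeswede.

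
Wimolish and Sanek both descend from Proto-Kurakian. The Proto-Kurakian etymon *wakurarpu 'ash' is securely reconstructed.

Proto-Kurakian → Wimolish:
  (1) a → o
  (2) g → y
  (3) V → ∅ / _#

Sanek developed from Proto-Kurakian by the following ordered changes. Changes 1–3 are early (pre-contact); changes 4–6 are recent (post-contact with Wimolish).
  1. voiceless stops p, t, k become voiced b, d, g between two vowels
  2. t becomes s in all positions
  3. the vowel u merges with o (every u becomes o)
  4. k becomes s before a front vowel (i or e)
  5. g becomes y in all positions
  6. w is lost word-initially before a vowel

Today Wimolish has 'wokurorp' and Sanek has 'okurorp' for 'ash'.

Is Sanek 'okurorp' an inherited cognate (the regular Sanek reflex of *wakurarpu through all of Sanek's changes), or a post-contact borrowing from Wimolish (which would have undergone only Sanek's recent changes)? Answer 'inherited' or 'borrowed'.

If inherited, *wakurarpu would pass through all of Sanek's changes:
Sanek: start from *wakurarpu.
  rule 1 (intervocalic voicing): wakurarpu → wagurarpu
  rule 2: no change — wagurarpu
  rule 3 (vowel merger): wagurarpu → wagorarpo
  rule 4: no change — wagorarpo
  rule 5 (unconditioned shift): wagorarpo → wayorarpo
  rule 6 (glide loss): wayorarpo → ayorarpo
  ⇒ Sanek ayorarpo
If borrowed from Wimolish 'wokurorp' after the early changes, it would undergo only the recent ones:
  rule 4 (palatalisation): no change (wokurorp)
  rule 5 (unconditioned shift): no change (wokurorp)
  rule 6 (glide loss): wokurorp → okurorp
  ⇒ as a loan: okurorp
Sanek 'okurorp' matches the loan outcome 'okurorp', not the inherited 'ayorarpo' — it skipped the early Sanek changes, so it was borrowed from Wimolish.

borrowed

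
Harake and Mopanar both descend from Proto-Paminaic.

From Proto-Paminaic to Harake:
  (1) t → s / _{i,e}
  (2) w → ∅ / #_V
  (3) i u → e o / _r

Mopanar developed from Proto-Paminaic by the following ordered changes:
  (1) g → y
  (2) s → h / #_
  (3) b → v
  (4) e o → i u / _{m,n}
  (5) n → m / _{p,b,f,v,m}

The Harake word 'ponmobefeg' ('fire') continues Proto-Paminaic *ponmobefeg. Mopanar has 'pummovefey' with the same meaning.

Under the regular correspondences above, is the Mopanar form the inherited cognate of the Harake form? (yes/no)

yes

Derive the expected Mopanar reflex of *ponmobefeg:
Mopanar: start from *ponmobefeg.
  rule 1 (unconditioned shift): ponmobefeg → ponmobefey
  rule 2: no change — ponmobefey
  rule 3 (unconditioned shift): ponmobefey → ponmovefey
  rule 4 (pre-nasal raising): ponmovefey → punmovefey
  rule 5 (nasal place assimilation): punmovefey → pummovefey
  ⇒ Mopanar pummovefey
Mopanar 'pummovefey' matches the regular reflex exactly, so the pair is cognate.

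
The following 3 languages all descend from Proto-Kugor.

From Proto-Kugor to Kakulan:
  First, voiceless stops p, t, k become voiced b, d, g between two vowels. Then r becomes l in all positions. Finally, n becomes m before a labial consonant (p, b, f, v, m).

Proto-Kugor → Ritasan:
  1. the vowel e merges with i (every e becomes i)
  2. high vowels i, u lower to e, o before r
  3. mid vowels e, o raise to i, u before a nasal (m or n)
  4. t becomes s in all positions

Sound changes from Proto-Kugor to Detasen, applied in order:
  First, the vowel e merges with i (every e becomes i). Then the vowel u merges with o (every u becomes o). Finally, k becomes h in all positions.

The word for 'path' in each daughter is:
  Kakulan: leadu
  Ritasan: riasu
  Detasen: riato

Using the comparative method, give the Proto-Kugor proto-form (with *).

Position 1: Kakulan has l, Ritasan has r, Detasen has r. Ritasan preserves r here (none of its changes turn any other segment into r), so the proto-segment is *r.
Position 4: Kakulan has d, Ritasan has s, Detasen has t. Detasen preserves t here (none of its changes turn any other segment into t), so the proto-segment is *t.
Verify the candidate proto-form against each daughter:
Kakulan: *reatu
  reatu → readu   [intervocalic voicing]
  readu → leadu   [unconditioned shift]
  leadu (rule 3 does not apply)
  giving Kakulan leadu.
Ritasan: start from *reatu.
  rule 1 (vowel merger): reatu → riatu
  rule 2: no change — riatu
  rule 3: no change — riatu
  rule 4 (unconditioned shift): riatu → riasu
  ⇒ Ritasan riasu
Detasen: start from *reatu.
  rule 1 (vowel merger): reatu → riatu
  rule 2 (vowel merger): riatu → riato
  rule 3: no change — riato
  ⇒ Detasen riato
*reatu is the unique common source.

*reatu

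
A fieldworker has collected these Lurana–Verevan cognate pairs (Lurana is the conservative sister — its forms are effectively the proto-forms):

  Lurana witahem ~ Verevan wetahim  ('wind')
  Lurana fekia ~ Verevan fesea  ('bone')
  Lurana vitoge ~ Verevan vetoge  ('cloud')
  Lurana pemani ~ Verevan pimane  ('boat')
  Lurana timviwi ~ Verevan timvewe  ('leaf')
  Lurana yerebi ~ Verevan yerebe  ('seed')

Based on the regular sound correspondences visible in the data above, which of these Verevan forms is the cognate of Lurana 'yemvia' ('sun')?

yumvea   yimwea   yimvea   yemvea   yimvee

yimvea

witahem ~ wetahim, pemani ~ pimane — Lurana e corresponds to Verevan i after a consonant, before a nasal.
fekia ~ fesea — Lurana i corresponds to Verevan e after a consonant, before a back vowel.
Applying these to Lurana 'yemvia':
  yemvia → yimvia   (e→i after a consonant, before a nasal)
  yimvia → yimvea   (i→e after a consonant, before a back vowel)
So the Verevan cognate is 'yimvea'.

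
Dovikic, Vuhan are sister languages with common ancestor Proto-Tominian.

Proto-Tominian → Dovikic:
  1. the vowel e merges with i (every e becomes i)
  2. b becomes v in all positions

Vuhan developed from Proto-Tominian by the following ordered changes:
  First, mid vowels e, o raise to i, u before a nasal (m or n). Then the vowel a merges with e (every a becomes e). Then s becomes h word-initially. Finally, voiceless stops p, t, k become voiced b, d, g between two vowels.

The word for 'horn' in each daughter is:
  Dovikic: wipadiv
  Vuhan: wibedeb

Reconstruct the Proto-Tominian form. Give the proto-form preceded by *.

Position 7: Dovikic has v, Vuhan has b. Taking the neighbouring segments as reconstructed: Dovikic v could go back to *b or *v; Vuhan b can only go back to *b — the one source consistent with every daughter is *b.
Position 3: Dovikic has p, Vuhan has b. Dovikic preserves p here (none of its changes turn any other segment into p), so the proto-segment is *p.
Position 4: Dovikic has a, Vuhan has e. Dovikic preserves a here (none of its changes turn any other segment into a), so the proto-segment is *a.
Continuing position by position gives *wipadeb; check it forward:
Dovikic: *wipadeb > wipadib > wipadiv  (by vowel merger, unconditioned shift)
Vuhan: start from *wipadeb.
  rule 1: no change — wipadeb
  rule 2 (vowel merger): wipadeb → wipedeb
  rule 3: no change — wipedeb
  rule 4 (intervocalic voicing): wipedeb → wibedeb
  ⇒ Vuhan wibedeb
No other proto-form is consistent with every reflex, so the reconstruction is *wipadeb.

*wipadeb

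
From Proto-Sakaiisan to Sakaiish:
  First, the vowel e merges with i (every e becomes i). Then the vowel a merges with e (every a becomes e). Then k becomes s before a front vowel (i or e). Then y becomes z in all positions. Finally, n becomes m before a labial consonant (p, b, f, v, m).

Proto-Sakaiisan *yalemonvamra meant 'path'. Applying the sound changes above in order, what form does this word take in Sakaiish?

Sakaiish: *yalemonvamra > yalimonvamra > yelimonvemre > zelimonvemre > zelimomvemre  (by vowel merger, vowel merger, unconditioned shift, nasal place assimilation)

zelimomvemre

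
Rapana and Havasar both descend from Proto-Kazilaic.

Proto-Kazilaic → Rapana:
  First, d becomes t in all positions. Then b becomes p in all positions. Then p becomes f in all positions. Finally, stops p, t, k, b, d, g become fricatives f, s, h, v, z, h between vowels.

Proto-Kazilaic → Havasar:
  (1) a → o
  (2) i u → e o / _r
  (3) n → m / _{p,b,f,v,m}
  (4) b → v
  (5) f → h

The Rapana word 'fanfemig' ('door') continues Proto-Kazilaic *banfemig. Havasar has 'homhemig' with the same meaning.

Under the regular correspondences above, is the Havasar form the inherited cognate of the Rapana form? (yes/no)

Derive the expected Havasar reflex of *banfemig:
Havasar: *banfemig
  banfemig → bonfemig   [vowel merger]
  bonfemig (rule 2 does not apply)
  bonfemig → bomfemig   [nasal place assimilation]
  bomfemig → vomfemig   [unconditioned shift]
  vomfemig → vomhemig   [unconditioned shift]
  giving Havasar vomhemig.
The regular Havasar reflex would be 'vomhemig', but the attested form is 'homhemig'. The correspondence is irregular, so they are not cognates (the Havasar form has a different source).

no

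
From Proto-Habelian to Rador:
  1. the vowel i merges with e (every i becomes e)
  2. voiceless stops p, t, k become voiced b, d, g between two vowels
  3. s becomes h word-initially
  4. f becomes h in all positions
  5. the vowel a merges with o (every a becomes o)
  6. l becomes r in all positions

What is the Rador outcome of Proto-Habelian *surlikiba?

Rador: *surlikiba > surlekeba > surlegeba > hurlegeba > hurlegebo > hurregebo  (by vowel merger, intervocalic voicing, debuccalisation, vowel merger, unconditioned shift)

hurregebo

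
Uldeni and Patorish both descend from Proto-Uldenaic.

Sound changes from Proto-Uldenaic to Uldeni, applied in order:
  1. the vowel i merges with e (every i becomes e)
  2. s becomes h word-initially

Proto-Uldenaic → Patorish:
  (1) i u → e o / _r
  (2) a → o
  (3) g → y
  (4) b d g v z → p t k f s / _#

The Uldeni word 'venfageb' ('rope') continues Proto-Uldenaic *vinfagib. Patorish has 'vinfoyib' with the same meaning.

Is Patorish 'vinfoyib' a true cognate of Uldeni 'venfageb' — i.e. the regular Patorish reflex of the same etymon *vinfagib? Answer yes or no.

no

Derive the expected Patorish reflex of *vinfagib:
Patorish: *vinfagib > vinfogib > vinfoyib > vinfoyip  (by vowel merger, unconditioned shift, final devoicing)
The regular Patorish reflex would be 'vinfoyip', but the attested form is 'vinfoyib'. The correspondence is irregular, so they are not cognates (the Patorish form has a different source).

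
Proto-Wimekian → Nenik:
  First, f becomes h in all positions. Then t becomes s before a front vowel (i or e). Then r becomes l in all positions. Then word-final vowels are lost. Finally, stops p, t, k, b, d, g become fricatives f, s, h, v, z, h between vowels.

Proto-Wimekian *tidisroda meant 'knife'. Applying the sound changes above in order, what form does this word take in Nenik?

sizislod

Nenik: start from *tidisroda.
  rule 1: no change — tidisroda
  rule 2 (palatalisation): tidisroda → sidisroda
  rule 3 (unconditioned shift): sidisroda → sidisloda
  rule 4 (apocope): sidisloda → sidislod
  rule 5 (intervocalic lenition): sidislod → sizislod
  ⇒ Nenik sizislod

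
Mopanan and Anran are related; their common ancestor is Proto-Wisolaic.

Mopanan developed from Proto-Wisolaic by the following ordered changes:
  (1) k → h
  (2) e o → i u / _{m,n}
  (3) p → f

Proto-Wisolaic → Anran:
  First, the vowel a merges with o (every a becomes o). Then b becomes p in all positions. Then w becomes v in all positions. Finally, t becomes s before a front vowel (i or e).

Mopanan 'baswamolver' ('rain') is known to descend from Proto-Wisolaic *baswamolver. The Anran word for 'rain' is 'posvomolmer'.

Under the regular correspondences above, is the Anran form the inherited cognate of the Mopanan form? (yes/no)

Derive the expected Anran reflex of *baswamolver:
Anran: *baswamolver > boswomolver > poswomolver > posvomolver  (by vowel merger, unconditioned shift, unconditioned shift)
The regular Anran reflex would be 'posvomolver', but the attested form is 'posvomolmer'. The correspondence is irregular, so they are not cognates (the Anran form has a different source).

no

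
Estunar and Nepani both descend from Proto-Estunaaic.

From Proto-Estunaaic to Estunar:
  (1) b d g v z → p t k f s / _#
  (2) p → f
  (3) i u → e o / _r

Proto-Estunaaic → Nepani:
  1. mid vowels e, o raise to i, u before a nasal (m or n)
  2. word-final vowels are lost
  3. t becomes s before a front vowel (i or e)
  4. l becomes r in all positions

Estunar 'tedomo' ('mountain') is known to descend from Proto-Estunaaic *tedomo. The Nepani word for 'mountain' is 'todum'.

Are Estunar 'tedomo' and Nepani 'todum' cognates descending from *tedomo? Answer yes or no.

no

Derive the expected Nepani reflex of *tedomo:
Nepani: *tedomo > tedumo > tedum > sedum  (by pre-nasal raising, apocope, palatalisation)
The regular Nepani reflex would be 'sedum', but the attested form is 'todum'. The correspondence is irregular, so they are not cognates (the Nepani form has a different source).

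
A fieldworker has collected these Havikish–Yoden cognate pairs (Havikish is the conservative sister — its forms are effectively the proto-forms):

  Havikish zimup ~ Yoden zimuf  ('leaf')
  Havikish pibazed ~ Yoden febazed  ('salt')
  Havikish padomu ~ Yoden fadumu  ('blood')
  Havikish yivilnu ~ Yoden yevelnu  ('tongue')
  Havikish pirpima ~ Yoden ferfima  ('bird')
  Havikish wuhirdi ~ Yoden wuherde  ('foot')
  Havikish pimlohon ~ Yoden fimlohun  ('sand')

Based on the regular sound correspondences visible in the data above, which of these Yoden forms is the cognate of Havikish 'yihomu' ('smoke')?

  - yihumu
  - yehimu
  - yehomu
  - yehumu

yehumu

yivilnu ~ yevelnu — Havikish i corresponds to Yoden e after a consonant, before a consonant other than r, m, n, p, b, f, v.
padomu ~ fadumu — Havikish o corresponds to Yoden u after a consonant, before a nasal.
Applying these to Havikish 'yihomu':
  yihomu → yehomu   (i→e after a consonant, before a consonant other than r, m, n, p, b, f, v)
  yehomu → yehumu   (o→u after a consonant, before a nasal)
So the Yoden cognate is 'yehumu'.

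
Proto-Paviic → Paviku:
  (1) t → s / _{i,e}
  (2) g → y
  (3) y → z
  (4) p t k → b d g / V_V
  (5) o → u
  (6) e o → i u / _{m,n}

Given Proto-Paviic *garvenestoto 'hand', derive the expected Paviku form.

Paviku: *garvenestoto
  garvenestoto (rule 1 does not apply)
  garvenestoto → yarvenestoto   [unconditioned shift]
  yarvenestoto → zarvenestoto   [unconditioned shift]
  zarvenestoto → zarvenestodo   [intervocalic voicing]
  zarvenestodo → zarvenestudu   [vowel merger]
  zarvenestudu → zarvinestudu   [pre-nasal raising]
  giving Paviku zarvinestudu.

zarvinestudu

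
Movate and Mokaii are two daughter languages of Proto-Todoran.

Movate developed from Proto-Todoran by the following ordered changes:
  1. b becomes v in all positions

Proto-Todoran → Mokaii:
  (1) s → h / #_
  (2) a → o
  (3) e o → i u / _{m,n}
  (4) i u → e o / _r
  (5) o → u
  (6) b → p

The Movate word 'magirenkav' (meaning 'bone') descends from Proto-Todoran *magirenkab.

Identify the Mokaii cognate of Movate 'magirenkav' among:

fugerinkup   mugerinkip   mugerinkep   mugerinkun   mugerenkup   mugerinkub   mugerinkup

Mokaii: start from *magirenkab.
  rule 1: no change — magirenkab
  rule 2 (vowel merger): magirenkab → mogirenkob
  rule 3 (pre-nasal raising): mogirenkob → mogirinkob
  rule 4 (pre-rhotic lowering): mogirinkob → mogerinkob
  rule 5 (vowel merger): mogerinkob → mugerinkub
  rule 6 (unconditioned shift): mugerinkub → mugerinkup
  ⇒ Mokaii mugerinkup
Only 'mugerinkup' matches the regular Mokaii development of *magirenkab.

mugerinkup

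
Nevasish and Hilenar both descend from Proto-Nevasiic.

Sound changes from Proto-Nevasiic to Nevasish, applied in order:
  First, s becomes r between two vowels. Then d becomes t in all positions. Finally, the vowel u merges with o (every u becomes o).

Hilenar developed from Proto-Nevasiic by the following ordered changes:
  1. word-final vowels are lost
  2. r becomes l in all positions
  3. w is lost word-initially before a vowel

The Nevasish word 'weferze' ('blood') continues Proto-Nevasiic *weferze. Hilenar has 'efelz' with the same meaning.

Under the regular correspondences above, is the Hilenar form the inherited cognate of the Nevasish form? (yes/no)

yes

Derive the expected Hilenar reflex of *weferze:
Hilenar: start from *weferze.
  rule 1 (apocope): weferze → weferz
  rule 2 (unconditioned shift): weferz → wefelz
  rule 3 (glide loss): wefelz → efelz
  ⇒ Hilenar efelz
Hilenar 'efelz' matches the regular reflex exactly, so the pair is cognate.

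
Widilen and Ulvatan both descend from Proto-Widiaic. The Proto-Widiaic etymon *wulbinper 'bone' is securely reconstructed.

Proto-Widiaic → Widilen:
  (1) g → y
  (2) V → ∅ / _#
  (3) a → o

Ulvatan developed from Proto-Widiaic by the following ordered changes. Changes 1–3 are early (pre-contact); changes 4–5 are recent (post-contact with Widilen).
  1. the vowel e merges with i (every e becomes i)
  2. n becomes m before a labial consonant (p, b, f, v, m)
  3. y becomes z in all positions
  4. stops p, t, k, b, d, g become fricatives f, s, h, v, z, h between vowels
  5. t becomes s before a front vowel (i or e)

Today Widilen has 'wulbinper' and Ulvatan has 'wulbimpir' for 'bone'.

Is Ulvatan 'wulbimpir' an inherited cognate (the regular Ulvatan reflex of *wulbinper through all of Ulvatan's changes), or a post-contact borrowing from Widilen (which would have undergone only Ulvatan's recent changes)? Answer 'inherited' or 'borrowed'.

If inherited, *wulbinper would pass through all of Ulvatan's changes:
Ulvatan: *wulbinper
  wulbinper → wulbinpir   [vowel merger]
  wulbinpir → wulbimpir   [nasal place assimilation]
  wulbimpir (rule 3 does not apply)
  wulbimpir (rule 4 does not apply)
  wulbimpir (rule 5 does not apply)
  giving Ulvatan wulbimpir.
If borrowed from Widilen 'wulbinper' after the early changes, it would undergo only the recent ones:
  rule 4 (intervocalic lenition): no change (wulbinper)
  rule 5 (palatalisation): no change (wulbinper)
  ⇒ as a loan: wulbinper
Ulvatan 'wulbimpir' matches the inherited outcome exactly, so it is an inherited cognate, not a loan.

inherited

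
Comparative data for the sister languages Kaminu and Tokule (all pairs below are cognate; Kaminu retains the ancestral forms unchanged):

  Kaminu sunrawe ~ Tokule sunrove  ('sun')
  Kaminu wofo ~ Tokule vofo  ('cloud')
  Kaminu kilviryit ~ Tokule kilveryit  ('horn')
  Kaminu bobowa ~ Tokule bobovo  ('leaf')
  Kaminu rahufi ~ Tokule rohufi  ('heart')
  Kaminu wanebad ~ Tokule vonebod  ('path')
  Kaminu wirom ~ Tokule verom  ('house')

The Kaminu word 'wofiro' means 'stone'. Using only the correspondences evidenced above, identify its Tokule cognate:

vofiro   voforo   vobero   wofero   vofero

wofo ~ vofo — Kaminu w corresponds to Tokule v word-initially before a back vowel.
kilviryit ~ kilveryit, wirom ~ verom — Kaminu i corresponds to Tokule e after a consonant, before r.
Applying these to Kaminu 'wofiro':
  wofiro → vofiro   (w→v word-initially before a back vowel)
  vofiro → vofero   (i→e after a consonant, before r)
So the Tokule cognate is 'vofero'.

vofero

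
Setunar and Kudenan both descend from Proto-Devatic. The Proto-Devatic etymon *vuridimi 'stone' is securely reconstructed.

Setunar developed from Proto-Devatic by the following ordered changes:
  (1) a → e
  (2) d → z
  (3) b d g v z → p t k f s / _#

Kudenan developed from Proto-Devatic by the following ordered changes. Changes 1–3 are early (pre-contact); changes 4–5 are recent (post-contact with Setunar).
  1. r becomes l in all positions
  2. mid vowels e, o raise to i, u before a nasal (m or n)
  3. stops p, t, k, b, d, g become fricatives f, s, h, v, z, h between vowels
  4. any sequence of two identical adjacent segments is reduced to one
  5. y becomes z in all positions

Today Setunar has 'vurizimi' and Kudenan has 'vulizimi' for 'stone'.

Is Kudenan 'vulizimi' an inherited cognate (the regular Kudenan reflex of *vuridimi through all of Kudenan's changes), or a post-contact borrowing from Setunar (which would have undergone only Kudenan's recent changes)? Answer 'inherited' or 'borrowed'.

inherited

If inherited, *vuridimi would pass through all of Kudenan's changes:
Kudenan: *vuridimi
  vuridimi → vulidimi   [unconditioned shift]
  vulidimi (rule 2 does not apply)
  vulidimi → vulizimi   [intervocalic lenition]
  vulizimi (rule 4 does not apply)
  vulizimi (rule 5 does not apply)
  giving Kudenan vulizimi.
If borrowed from Setunar 'vurizimi' after the early changes, it would undergo only the recent ones:
  rule 4 (degemination): no change (vurizimi)
  rule 5 (unconditioned shift): no change (vurizimi)
  ⇒ as a loan: vurizimi
Kudenan 'vulizimi' matches the inherited outcome exactly, so it is an inherited cognate, not a loan.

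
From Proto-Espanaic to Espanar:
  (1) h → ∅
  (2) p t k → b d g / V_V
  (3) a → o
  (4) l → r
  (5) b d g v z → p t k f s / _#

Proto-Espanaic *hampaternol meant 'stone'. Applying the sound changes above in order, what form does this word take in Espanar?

Espanar: *hampaternol > ampaternol > ampadernol > ompodernol > ompodernor  (by h-loss, intervocalic voicing, vowel merger, unconditioned shift)

ompodernor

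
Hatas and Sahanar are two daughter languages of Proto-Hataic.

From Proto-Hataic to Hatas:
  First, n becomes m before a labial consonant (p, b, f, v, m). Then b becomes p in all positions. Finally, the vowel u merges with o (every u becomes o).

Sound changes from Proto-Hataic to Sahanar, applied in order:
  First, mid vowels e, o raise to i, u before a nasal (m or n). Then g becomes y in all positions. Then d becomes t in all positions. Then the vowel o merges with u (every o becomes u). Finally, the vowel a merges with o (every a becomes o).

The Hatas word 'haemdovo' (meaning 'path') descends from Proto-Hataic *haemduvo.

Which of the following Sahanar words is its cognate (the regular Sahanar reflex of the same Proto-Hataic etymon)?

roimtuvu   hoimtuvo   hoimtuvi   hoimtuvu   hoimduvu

Sahanar: *haemduvo > haimduvo > haimtuvo > haimtuvu > hoimtuvu  (by pre-nasal raising, unconditioned shift, vowel merger, vowel merger)
Among the options, 'hoimtuvu' alone shows every Sahanar change applied in order.

hoimtuvu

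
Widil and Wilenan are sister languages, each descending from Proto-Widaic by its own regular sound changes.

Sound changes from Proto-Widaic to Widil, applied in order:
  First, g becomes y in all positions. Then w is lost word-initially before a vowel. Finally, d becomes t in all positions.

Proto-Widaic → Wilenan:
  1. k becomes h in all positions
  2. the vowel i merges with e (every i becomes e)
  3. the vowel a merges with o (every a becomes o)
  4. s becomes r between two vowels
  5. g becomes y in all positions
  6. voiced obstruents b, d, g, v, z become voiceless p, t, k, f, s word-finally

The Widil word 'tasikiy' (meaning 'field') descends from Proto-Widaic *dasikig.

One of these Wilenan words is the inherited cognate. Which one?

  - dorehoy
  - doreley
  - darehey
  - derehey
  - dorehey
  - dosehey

Wilenan: start from *dasikig.
  rule 1 (unconditioned shift): dasikig → dasihig
  rule 2 (vowel merger): dasihig → daseheg
  rule 3 (vowel merger): daseheg → doseheg
  rule 4 (rhotacism): doseheg → doreheg
  rule 5 (unconditioned shift): doreheg → dorehey
  rule 6: no change — dorehey
  ⇒ Wilenan dorehey

dorehey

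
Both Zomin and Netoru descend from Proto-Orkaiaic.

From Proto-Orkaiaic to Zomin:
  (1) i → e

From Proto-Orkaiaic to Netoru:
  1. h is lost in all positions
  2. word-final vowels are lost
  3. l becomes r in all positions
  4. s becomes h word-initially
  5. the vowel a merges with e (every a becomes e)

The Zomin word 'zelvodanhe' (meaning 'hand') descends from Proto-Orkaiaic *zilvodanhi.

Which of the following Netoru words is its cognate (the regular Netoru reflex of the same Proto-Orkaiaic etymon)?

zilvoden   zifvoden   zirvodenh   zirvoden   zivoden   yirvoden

zirvoden

Netoru: start from *zilvodanhi.
  rule 1 (h-loss): zilvodanhi → zilvodani
  rule 2 (apocope): zilvodani → zilvodan
  rule 3 (unconditioned shift): zilvodan → zirvodan
  rule 4: no change — zirvodan
  rule 5 (vowel merger): zirvodan → zirvoden
  ⇒ Netoru zirvoden
Among the options, 'zirvoden' alone shows every Netoru change applied in order.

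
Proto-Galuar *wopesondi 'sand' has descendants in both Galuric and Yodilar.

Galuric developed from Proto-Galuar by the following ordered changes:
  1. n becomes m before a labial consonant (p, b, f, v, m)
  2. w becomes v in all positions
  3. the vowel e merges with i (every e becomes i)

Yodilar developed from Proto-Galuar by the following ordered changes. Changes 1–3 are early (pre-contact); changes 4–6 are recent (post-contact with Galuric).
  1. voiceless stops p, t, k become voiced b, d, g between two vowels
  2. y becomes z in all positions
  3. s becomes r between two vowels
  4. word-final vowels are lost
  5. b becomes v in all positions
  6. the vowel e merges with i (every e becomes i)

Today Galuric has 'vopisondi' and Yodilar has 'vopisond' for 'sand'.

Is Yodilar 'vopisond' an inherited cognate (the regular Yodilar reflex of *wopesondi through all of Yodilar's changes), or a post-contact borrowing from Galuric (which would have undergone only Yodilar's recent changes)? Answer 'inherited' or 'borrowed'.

borrowed

If inherited, *wopesondi would pass through all of Yodilar's changes:
Yodilar: start from *wopesondi.
  rule 1 (intervocalic voicing): wopesondi → wobesondi
  rule 2: no change — wobesondi
  rule 3 (rhotacism): wobesondi → woberondi
  rule 4 (apocope): woberondi → woberond
  rule 5 (unconditioned shift): woberond → woverond
  rule 6 (vowel merger): woverond → wovirond
  ⇒ Yodilar wovirond
If borrowed from Galuric 'vopisondi' after the early changes, it would undergo only the recent ones:
  rule 4 (apocope): vopisondi → vopisond
  rule 5 (unconditioned shift): no change (vopisond)
  rule 6 (vowel merger): no change (vopisond)
  ⇒ as a loan: vopisond
Yodilar 'vopisond' matches the loan outcome 'vopisond', not the inherited 'wovirond' — it skipped the early Yodilar changes, so it was borrowed from Galuric.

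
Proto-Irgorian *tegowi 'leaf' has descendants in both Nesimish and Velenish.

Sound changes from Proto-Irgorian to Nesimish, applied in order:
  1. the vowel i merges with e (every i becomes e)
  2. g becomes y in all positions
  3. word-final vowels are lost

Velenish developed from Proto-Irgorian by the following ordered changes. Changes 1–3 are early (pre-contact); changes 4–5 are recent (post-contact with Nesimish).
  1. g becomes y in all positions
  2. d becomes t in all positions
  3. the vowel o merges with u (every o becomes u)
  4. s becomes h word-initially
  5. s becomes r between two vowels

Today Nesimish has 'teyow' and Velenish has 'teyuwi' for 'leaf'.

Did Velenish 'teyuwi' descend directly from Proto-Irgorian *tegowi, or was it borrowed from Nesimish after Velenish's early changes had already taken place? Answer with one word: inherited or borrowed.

If inherited, *tegowi would pass through all of Velenish's changes:
Velenish: *tegowi > teyowi > teyuwi  (by unconditioned shift, vowel merger)
If borrowed from Nesimish 'teyow' after the early changes, it would undergo only the recent ones:
  rule 4 (debuccalisation): no change (teyow)
  rule 5 (rhotacism): no change (teyow)
  ⇒ as a loan: teyow
Velenish 'teyuwi' matches the inherited outcome exactly, so it is an inherited cognate, not a loan.

inherited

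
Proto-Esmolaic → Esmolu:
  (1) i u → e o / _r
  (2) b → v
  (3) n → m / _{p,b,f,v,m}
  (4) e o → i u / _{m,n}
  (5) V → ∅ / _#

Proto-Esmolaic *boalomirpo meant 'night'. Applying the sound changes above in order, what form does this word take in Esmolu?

voalumerp

Esmolu: *boalomirpo
  boalomirpo → boalomerpo   [pre-rhotic lowering]
  boalomerpo → voalomerpo   [unconditioned shift]
  voalomerpo (rule 3 does not apply)
  voalomerpo → voalumerpo   [pre-nasal raising]
  voalumerpo → voalumerp   [apocope]
  giving Esmolu voalumerp.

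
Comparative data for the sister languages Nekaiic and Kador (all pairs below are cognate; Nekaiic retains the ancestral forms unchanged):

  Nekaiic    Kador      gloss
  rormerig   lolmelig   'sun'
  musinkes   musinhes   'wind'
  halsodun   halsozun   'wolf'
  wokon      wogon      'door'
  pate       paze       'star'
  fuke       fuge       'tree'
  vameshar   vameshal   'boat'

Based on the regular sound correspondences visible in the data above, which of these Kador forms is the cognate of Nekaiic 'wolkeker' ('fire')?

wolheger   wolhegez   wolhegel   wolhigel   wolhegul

musinkes ~ musinhes — Nekaiic k corresponds to Kador h after a consonant, before a front vowel.
fuke ~ fuge — Nekaiic k corresponds to Kador g between vowels (before a front vowel).
vameshar ~ vameshal — Nekaiic r corresponds to Kador l word-finally.
Applying these to Nekaiic 'wolkeker':
  wolkeker → wolheker   (k→h after a consonant, before a front vowel)
  wolheker → wolheger   (k→g between vowels (before a front vowel))
  wolheger → wolhegel   (r→l word-finally)
So the Kador cognate is 'wolhegel'.

wolhegel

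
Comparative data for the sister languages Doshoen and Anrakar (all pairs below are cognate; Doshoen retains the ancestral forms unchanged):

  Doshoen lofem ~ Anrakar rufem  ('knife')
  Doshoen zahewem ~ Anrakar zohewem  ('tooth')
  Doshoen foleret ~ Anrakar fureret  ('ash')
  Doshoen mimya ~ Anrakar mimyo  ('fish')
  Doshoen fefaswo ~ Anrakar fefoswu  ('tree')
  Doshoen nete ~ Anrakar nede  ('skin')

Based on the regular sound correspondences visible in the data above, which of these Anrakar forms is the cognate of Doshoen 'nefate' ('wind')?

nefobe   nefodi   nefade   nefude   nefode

nefode

zahewem ~ zohewem, fefaswo ~ fefoswu — Doshoen a corresponds to Anrakar o after a consonant, before a consonant other than r, m, n, p, b, f, v.
nete ~ nede — Doshoen t corresponds to Anrakar d between vowels (before a front vowel).
Applying these to Doshoen 'nefate':
  nefate → nefote   (a→o after a consonant, before a consonant other than r, m, n, p, b, f, v)
  nefote → nefode   (t→d between vowels (before a front vowel))
So the Anrakar cognate is 'nefode'.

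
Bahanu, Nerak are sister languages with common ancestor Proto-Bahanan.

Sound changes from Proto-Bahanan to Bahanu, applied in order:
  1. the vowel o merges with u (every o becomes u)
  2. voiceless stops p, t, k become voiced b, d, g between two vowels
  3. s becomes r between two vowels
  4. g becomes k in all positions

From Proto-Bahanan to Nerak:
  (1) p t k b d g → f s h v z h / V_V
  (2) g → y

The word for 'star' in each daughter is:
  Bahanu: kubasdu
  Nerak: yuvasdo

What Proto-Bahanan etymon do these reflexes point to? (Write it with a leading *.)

*gubasdo

Position 1: Bahanu has k, Nerak has y. Taking the neighbouring segments as reconstructed: Bahanu k could go back to *k or *g; Nerak y could go back to *g or *y — the one source consistent with every daughter is *g.
Position 7: Bahanu has u, Nerak has o. Nerak preserves o here (none of its changes turn any other segment into o), so the proto-segment is *o.
Position 3: Bahanu has b, Nerak has v. Taking the neighbouring segments as reconstructed: Bahanu b could go back to *p or *b; Nerak v could go back to *b or *v — the one source consistent with every daughter is *b.
The remaining positions agree across the daughters. Check the candidate against every language:
Bahanu: *gubasdo
  gubasdo → gubasdu   [vowel merger]
  gubasdu (rule 2 does not apply)
  gubasdu (rule 3 does not apply)
  gubasdu → kubasdu   [unconditioned shift]
  giving Bahanu kubasdu.
Nerak: *gubasdo
  gubasdo → guvasdo   [intervocalic lenition]
  guvasdo → yuvasdo   [unconditioned shift]
  giving Nerak yuvasdo.
*gubasdo is the unique common source.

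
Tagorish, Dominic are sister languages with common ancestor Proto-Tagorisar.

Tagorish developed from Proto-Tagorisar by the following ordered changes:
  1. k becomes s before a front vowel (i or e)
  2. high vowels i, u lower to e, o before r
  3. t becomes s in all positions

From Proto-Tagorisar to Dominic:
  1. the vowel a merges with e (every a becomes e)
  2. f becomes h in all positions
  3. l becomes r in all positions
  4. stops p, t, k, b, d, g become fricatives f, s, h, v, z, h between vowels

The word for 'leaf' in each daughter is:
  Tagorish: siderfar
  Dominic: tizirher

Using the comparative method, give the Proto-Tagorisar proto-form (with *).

Position 6: Tagorish has f, Dominic has h. Tagorish preserves f here (none of its changes turn any other segment into f), so the proto-segment is *f.
Position 4: Tagorish has e, Dominic has i. Dominic preserves i here (none of its changes turn any other segment into i), so the proto-segment is *i.
Position 3: Tagorish has d, Dominic has z. Tagorish preserves d here (none of its changes turn any other segment into d), so the proto-segment is *d.
Verify the candidate proto-form against each daughter:
Tagorish: *tidirfar > tiderfar > siderfar  (by pre-rhotic lowering, unconditioned shift)
Dominic: *tidirfar
  tidirfar → tidirfer   [vowel merger]
  tidirfer → tidirher   [unconditioned shift]
  tidirher (rule 3 does not apply)
  tidirher → tizirher   [intervocalic lenition]
  giving Dominic tizirher.
No other proto-form is consistent with every reflex, so the reconstruction is *tidirfar.

*tidirfar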